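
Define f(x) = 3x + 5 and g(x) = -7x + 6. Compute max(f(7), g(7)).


f(7) = 26
g(7) = -43
max = 26

26


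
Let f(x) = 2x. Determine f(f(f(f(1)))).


f(1) = 2
f(2) = 4
f(4) = 8
f(8) = 16

16


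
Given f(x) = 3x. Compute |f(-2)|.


f(-2) = -6
|-6| = 6

6


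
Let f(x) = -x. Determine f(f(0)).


f(0) = 0
f(0) = 0

0


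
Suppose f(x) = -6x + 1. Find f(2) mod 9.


f(2) = -11
-11 mod 9 = 7

7


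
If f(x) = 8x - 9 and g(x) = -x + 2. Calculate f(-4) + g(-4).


f(-4) = -41
g(-4) = 6
Sum = -35

-35


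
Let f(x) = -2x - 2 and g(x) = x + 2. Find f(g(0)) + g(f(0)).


f(g(0)) = -6
g(f(0)) = 0
Sum = -6

-6


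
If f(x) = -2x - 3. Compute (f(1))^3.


-125


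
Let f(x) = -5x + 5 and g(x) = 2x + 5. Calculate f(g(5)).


g(5) = 15
f(15) = -70

-70


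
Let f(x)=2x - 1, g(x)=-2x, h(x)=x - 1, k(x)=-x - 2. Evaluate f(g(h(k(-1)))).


k(-1) = -1
h(-1) = -2
g(-2) = 4
f(4) = 7

7


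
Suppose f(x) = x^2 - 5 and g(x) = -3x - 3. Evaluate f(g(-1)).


-5


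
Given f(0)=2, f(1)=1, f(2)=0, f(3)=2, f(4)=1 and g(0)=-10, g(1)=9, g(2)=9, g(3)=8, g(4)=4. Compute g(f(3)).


f(3) = 2
g(2) = 9

9


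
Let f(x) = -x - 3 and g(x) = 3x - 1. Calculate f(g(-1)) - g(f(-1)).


f(g(-1)) = 1
g(f(-1)) = -7
Difference = 8

8


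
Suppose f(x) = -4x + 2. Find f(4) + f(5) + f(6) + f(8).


f(4) = -14
f(5) = -18
f(6) = -22
f(8) = -30
Sum = -84

-84


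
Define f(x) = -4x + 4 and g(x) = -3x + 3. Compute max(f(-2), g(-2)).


f(-2) = 12
g(-2) = 9
max = 12

12


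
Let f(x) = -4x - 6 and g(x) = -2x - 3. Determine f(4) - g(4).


f(4) = -22
g(4) = -11
Difference = -11

-11


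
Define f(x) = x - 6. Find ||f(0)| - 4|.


f(0) = -6
|-6| = 6
|6 - 4| = 2

2


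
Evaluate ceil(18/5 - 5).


18/5 = 3.6
3.6 - 5 = -1.4
ceil(-1.4) = -1

-1


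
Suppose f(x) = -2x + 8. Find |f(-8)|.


f(-8) = 24
|24| = 24

24


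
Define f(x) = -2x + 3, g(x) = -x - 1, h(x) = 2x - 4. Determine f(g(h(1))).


h(1) = -2
g(-2) = 1
f(1) = 1

1


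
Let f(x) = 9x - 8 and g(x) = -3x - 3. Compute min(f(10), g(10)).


-33


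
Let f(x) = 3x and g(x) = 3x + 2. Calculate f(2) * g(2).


f(2) = 6
g(2) = 8
Product = 48

48


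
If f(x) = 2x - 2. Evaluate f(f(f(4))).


f(4) = 6
f(6) = 10
f(10) = 18

18


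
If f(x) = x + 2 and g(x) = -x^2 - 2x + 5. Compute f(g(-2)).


g(-2) = 5
f(5) = 7

7


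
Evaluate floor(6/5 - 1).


6/5 = 1.2
1.2 - 1 = 0.2
floor(0.2) = 0

0


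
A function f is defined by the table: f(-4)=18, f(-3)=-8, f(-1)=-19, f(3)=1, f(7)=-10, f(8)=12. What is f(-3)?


Reading from the table at x = -3

-8


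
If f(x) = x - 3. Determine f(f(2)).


-4


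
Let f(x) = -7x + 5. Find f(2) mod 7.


5


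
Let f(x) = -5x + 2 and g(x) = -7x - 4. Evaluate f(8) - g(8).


f(8) = -38
g(8) = -60
Difference = 22

22


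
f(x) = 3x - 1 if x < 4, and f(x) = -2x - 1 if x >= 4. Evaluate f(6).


6 satisfies x >= 4
f(6) = -13

-13


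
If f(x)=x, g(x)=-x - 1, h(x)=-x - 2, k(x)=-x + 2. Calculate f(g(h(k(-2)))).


5


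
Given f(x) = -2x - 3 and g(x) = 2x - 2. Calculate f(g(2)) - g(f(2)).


f(g(2)) = -7
g(f(2)) = -16
Difference = 9

9


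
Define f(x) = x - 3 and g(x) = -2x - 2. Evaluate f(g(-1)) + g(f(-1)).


f(g(-1)) = -3
g(f(-1)) = 6
Sum = 3

3


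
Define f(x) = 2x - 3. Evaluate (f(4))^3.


f(4) = 5
(5)^3 = 125

125


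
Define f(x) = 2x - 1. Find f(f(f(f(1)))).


f(1) = 1
f(1) = 1
f(1) = 1
f(1) = 1

1


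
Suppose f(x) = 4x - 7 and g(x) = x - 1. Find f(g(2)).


g(2) = 1
f(1) = -3

-3


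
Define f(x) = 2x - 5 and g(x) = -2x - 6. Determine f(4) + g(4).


f(4) = 3
g(4) = -14
Sum = -11

-11


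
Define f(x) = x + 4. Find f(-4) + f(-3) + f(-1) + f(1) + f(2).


f(-4) = 0
f(-3) = 1
f(-1) = 3
f(1) = 5
f(2) = 6
Sum = 15

15


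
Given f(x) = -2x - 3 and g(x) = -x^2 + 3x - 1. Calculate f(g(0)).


g(0) = -1
f(-1) = -1

-1


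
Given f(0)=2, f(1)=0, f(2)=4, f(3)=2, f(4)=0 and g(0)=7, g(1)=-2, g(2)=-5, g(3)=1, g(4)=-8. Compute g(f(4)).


f(4) = 0
g(0) = 7

7


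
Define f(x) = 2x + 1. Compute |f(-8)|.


f(-8) = -15
|-15| = 15

15


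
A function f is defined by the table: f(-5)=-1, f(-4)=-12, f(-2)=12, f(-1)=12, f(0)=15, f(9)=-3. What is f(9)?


Reading from the table at x = 9

-3


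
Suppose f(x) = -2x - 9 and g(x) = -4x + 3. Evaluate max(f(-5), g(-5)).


f(-5) = 1
g(-5) = 23
max = 23

23


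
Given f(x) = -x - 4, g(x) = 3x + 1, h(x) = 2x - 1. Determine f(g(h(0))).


h(0) = -1
g(-1) = -2
f(-2) = -2

-2


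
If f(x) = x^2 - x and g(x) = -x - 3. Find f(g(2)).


g(2) = -5
f(-5) = 1*(-5)^2 - 1*(-5) = 30

30


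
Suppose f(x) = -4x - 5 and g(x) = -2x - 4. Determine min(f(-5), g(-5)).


f(-5) = 15
g(-5) = 6
min = 6

6


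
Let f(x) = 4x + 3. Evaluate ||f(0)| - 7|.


f(0) = 3
|3| = 3
|3 - 7| = 4

4


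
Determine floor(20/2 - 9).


20/2 = 10
10 - 9 = 1
floor(1) = 1

1


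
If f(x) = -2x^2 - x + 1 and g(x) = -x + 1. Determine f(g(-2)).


g(-2) = 3
f(3) = (-2)*(3)^2 - 1*(3) + 1 = -20

-20


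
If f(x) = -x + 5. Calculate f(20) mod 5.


0


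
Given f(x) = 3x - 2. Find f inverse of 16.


Solve 3x - 2 = 16
x = (16 + 2) / 3 = 6

6


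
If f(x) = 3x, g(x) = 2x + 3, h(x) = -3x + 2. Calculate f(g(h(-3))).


h(-3) = 11
g(11) = 25
f(25) = 75

75


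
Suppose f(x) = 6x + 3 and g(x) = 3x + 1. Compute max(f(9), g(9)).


f(9) = 57
g(9) = 28
max = 57

57


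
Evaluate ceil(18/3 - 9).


-3


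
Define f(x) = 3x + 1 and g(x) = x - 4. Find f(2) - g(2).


f(2) = 7
g(2) = -2
Difference = 9

9


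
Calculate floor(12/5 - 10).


-8


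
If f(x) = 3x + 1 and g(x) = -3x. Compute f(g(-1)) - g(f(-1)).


f(g(-1)) = 10
g(f(-1)) = 6
Difference = 4

4


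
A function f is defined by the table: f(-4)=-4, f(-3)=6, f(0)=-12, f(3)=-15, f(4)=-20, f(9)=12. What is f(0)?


-12


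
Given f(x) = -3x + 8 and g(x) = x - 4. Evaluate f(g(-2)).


g(-2) = -6
f(-6) = 26

26


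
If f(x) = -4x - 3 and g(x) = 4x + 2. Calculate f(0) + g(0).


f(0) = -3
g(0) = 2
Sum = -1

-1


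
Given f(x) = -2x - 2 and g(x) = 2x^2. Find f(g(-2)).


g(-2) = 8
f(8) = -18

-18


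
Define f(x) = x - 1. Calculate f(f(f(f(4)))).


f(4) = 3
f(3) = 2
f(2) = 1
f(1) = 0

0


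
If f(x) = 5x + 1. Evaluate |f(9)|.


f(9) = 46
|46| = 46

46


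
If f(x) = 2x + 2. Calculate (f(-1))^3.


0


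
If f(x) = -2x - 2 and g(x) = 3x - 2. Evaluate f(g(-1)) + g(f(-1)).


f(g(-1)) = 8
g(f(-1)) = -2
Sum = 6

6


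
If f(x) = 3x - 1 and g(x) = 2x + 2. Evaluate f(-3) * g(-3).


40


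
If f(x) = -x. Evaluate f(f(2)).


f(2) = -2
f(-2) = 2

2


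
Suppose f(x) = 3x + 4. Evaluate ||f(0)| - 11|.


f(0) = 4
|4| = 4
|4 - 11| = 7

7


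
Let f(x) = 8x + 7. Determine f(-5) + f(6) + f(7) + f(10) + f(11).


f(-5) = -33
f(6) = 55
f(7) = 63
f(10) = 87
f(11) = 95
Sum = 267

267


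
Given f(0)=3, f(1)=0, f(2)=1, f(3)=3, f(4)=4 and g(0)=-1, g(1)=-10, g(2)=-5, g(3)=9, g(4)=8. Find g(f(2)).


f(2) = 1
g(1) = -10

-10


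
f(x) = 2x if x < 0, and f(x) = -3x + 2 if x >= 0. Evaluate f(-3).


-3 satisfies x < 0
f(-3) = -6

-6


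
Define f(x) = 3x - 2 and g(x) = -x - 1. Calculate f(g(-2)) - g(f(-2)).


f(g(-2)) = 1
g(f(-2)) = 7
Difference = -6

-6


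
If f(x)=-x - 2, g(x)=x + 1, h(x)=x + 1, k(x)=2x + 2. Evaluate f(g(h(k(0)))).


k(0) = 2
h(2) = 3
g(3) = 4
f(4) = -6

-6


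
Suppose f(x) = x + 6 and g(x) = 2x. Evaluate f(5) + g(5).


f(5) = 11
g(5) = 10
Sum = 21

21


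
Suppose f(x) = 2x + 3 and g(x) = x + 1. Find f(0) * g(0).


f(0) = 3
g(0) = 1
Product = 3

3


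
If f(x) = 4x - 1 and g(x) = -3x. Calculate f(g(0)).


-1


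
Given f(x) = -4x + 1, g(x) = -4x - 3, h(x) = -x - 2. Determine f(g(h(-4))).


45


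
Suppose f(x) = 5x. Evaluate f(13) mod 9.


f(13) = 65
65 mod 9 = 2

2


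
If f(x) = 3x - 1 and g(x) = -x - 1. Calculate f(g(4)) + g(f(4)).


-28


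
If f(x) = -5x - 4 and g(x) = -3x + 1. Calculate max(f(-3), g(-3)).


f(-3) = 11
g(-3) = 10
max = 11

11


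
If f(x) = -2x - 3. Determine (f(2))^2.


f(2) = -7
(-7)^2 = 49

49


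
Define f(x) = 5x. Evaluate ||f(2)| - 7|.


f(2) = 10
|10| = 10
|10 - 7| = 3

3


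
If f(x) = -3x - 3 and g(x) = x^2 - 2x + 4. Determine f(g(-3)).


g(-3) = 19
f(19) = -60

-60


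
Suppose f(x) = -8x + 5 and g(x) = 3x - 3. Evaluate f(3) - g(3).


f(3) = -19
g(3) = 6
Difference = -25

-25


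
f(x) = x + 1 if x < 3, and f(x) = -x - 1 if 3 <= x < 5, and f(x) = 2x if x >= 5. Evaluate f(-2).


-2 satisfies x < 3
f(-2) = -1

-1


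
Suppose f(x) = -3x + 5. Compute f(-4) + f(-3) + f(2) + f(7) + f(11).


f(-4) = 17
f(-3) = 14
f(2) = -1
f(7) = -16
f(11) = -28
Sum = -14

-14


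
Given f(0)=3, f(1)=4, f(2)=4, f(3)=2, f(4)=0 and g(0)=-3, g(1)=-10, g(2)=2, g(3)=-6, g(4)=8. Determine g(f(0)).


f(0) = 3
g(3) = -6

-6


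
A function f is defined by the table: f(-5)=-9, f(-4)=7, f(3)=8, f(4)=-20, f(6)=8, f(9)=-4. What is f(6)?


Reading from the table at x = 6

8


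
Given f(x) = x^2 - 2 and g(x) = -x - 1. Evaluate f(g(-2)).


g(-2) = 1
f(1) = 1*(1)^2 - 2 = -1

-1


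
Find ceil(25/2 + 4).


25/2 = 12.5
12.5 + 4 = 16.5
ceil(16.5) = 17

17


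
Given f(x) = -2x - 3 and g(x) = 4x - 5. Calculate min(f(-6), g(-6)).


f(-6) = 9
g(-6) = -29
min = -29

-29


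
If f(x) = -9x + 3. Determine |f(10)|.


f(10) = -87
|-87| = 87

87


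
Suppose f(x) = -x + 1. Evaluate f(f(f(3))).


-2


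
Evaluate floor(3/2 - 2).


3/2 = 1.5
1.5 - 2 = -0.5
floor(-0.5) = -1

-1


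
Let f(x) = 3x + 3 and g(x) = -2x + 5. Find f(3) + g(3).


f(3) = 12
g(3) = -1
Sum = 11

11


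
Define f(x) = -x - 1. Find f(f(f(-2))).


f(-2) = 1
f(1) = -2
f(-2) = 1

1


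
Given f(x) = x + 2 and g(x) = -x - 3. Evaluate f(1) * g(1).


f(1) = 3
g(1) = -4
Product = -12

-12


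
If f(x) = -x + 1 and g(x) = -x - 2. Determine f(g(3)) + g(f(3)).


f(g(3)) = 6
g(f(3)) = 0
Sum = 6

6


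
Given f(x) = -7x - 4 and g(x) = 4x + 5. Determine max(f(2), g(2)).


f(2) = -18
g(2) = 13
max = 13

13


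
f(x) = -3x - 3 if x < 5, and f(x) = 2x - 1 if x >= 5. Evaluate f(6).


6 satisfies x >= 5
f(6) = 11

11


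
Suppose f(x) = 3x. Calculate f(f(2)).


18


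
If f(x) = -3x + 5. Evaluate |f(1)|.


f(1) = 2
|2| = 2

2


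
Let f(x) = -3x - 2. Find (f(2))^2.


f(2) = -8
(-8)^2 = 64

64


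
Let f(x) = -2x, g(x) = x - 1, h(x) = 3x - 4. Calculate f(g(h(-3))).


h(-3) = -13
g(-13) = -14
f(-14) = 28

28


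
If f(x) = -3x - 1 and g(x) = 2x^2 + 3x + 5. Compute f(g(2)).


g(2) = 19
f(19) = -58

-58


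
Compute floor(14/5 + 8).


14/5 = 2.8
2.8 + 8 = 10.8
floor(10.8) = 10

10


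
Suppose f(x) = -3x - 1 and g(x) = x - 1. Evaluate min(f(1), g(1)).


f(1) = -4
g(1) = 0
min = -4

-4


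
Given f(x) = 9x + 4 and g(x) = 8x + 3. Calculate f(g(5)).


391


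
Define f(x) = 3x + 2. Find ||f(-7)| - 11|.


f(-7) = -19
|-19| = 19
|19 - 11| = 8

8


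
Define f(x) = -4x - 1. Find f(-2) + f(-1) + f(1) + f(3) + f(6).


f(-2) = 7
f(-1) = 3
f(1) = -5
f(3) = -13
f(6) = -25
Sum = -33

-33


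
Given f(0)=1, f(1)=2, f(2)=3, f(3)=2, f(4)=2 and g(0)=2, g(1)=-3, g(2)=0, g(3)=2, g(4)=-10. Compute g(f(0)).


f(0) = 1
g(1) = -3

-3


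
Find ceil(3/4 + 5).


3/4 = 0.75
0.75 + 5 = 5.75
ceil(5.75) = 6

6


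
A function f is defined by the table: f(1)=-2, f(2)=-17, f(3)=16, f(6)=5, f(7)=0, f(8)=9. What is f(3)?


Reading from the table at x = 3

16


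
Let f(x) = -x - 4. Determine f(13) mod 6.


f(13) = -17
-17 mod 6 = 1

1


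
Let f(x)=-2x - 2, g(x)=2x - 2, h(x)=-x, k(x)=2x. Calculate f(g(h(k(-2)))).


k(-2) = -4
h(-4) = 4
g(4) = 6
f(6) = -14

-14


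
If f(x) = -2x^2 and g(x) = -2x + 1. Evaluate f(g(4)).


-98


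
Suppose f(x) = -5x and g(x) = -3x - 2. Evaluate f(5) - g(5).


f(5) = -25
g(5) = -17
Difference = -8

-8


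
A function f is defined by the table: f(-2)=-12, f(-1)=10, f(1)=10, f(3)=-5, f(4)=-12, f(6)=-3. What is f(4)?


-12


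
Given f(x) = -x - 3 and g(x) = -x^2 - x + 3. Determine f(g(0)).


-6


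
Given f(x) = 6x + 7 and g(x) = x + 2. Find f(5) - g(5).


f(5) = 37
g(5) = 7
Difference = 30

30


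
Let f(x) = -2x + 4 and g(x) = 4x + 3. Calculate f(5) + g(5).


17


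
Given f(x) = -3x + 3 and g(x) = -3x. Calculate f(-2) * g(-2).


54


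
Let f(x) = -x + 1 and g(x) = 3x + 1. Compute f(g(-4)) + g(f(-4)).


f(g(-4)) = 12
g(f(-4)) = 16
Sum = 28

28


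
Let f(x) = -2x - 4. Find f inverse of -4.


0


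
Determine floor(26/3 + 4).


12


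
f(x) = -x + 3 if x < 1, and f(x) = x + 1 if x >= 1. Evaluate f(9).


9 satisfies x >= 1
f(9) = 10

10


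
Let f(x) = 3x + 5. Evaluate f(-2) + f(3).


f(-2) = -1
f(3) = 14
Sum = 13

13


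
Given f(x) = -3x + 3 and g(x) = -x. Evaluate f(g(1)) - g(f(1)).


f(g(1)) = 6
g(f(1)) = 0
Difference = 6

6


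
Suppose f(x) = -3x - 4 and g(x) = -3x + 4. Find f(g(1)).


g(1) = 1
f(1) = -7

-7


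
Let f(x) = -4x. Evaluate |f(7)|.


28


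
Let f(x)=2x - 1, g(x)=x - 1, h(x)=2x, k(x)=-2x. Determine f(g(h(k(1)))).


k(1) = -2
h(-2) = -4
g(-4) = -5
f(-5) = -11

-11


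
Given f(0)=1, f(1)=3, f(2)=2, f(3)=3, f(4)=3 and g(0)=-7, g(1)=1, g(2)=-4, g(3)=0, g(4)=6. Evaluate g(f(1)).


f(1) = 3
g(3) = 0

0


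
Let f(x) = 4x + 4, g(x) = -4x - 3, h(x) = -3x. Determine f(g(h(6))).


h(6) = -18
g(-18) = 69
f(69) = 280

280


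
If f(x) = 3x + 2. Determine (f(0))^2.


f(0) = 2
(2)^2 = 4

4


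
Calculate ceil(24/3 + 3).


24/3 = 8
8 + 3 = 11
ceil(11) = 11

11


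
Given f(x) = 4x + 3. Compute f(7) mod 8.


7


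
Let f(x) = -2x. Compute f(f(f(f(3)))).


f(3) = -6
f(-6) = 12
f(12) = -24
f(-24) = 48

48


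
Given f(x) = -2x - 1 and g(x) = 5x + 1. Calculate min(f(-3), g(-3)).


f(-3) = 5
g(-3) = -14
min = -14

-14


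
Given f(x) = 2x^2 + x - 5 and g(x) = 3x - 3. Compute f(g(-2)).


g(-2) = -9
f(-9) = 2*(-9)^2 + 1*(-9) - 5 = 148

148


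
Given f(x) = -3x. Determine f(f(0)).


0


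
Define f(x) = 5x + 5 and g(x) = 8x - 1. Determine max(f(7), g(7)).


f(7) = 40
g(7) = 55
max = 55

55


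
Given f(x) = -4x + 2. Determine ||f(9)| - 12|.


f(9) = -34
|-34| = 34
|34 - 12| = 22

22


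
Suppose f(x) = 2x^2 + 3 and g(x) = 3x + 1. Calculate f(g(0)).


5


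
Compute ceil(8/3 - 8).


8/3 = 2.6667
2.6667 - 8 = -5.3333
ceil(-5.3333) = -5

-5


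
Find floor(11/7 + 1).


11/7 = 1.5714
1.5714 + 1 = 2.5714
floor(2.5714) = 2

2


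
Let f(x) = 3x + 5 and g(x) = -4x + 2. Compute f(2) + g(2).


f(2) = 11
g(2) = -6
Sum = 5

5


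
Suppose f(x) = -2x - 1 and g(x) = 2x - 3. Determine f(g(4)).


g(4) = 5
f(5) = -11

-11


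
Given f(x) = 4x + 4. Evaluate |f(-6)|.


f(-6) = -20
|-20| = 20

20


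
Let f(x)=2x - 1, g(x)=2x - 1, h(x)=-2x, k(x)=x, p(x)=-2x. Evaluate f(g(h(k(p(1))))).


p(1) = -2
k(-2) = -2
h(-2) = 4
g(4) = 7
f(7) = 13

13


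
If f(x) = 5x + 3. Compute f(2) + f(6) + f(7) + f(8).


f(2) = 13
f(6) = 33
f(7) = 38
f(8) = 43
Sum = 127

127


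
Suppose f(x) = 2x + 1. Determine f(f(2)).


11


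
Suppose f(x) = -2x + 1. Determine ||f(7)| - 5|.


f(7) = -13
|-13| = 13
|13 - 5| = 8

8


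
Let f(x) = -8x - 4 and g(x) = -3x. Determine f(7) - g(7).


f(7) = -60
g(7) = -21
Difference = -39

-39


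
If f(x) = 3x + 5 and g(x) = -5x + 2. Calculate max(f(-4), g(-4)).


f(-4) = -7
g(-4) = 22
max = 22

22


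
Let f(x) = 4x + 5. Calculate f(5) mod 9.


f(5) = 25
25 mod 9 = 7

7


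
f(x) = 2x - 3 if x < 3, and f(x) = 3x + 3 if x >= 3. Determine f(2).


2 satisfies x < 3
f(2) = 1

1


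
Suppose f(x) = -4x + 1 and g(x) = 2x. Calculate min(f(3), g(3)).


-11


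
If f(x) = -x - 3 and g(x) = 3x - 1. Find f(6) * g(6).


f(6) = -9
g(6) = 17
Product = -153

-153


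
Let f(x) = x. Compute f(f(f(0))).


f(0) = 0
f(0) = 0
f(0) = 0

0


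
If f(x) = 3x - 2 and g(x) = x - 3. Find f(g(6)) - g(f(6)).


f(g(6)) = 7
g(f(6)) = 13
Difference = -6

-6


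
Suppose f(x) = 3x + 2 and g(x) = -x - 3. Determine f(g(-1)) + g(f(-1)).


f(g(-1)) = -4
g(f(-1)) = -2
Sum = -6

-6


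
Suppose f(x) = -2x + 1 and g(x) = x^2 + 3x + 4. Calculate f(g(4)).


-63


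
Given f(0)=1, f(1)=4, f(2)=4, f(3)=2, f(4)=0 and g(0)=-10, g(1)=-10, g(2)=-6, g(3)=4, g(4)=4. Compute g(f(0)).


-10


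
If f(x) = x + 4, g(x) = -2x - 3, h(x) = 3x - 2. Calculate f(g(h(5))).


-25


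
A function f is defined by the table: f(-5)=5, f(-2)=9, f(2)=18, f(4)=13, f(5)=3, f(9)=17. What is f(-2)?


Reading from the table at x = -2

9


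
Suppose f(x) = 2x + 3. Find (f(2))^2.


f(2) = 7
(7)^2 = 49

49


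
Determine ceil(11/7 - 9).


11/7 = 1.5714
1.5714 - 9 = -7.4286
ceil(-7.4286) = -7

-7


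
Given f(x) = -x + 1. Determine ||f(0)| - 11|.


f(0) = 1
|1| = 1
|1 - 11| = 10

10


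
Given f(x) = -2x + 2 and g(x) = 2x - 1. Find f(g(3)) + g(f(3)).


f(g(3)) = -8
g(f(3)) = -9
Sum = -17

-17


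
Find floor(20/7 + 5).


20/7 = 2.8571
2.8571 + 5 = 7.8571
floor(7.8571) = 7

7


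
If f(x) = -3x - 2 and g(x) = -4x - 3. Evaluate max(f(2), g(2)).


f(2) = -8
g(2) = -11
max = -8

-8


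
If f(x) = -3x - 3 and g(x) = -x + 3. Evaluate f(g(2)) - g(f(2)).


f(g(2)) = -6
g(f(2)) = 12
Difference = -18

-18


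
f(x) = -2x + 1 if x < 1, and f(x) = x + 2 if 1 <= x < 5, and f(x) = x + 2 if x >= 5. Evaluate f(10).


10 satisfies x >= 5
f(10) = 12

12


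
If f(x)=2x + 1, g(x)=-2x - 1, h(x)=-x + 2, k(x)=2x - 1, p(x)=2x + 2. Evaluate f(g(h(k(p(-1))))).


p(-1) = 0
k(0) = -1
h(-1) = 3
g(3) = -7
f(-7) = -13

-13


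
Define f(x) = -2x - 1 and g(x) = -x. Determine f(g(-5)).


g(-5) = 5
f(5) = -11

-11


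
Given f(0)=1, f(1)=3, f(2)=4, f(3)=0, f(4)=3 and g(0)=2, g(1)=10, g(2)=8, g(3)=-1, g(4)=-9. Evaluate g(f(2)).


f(2) = 4
g(4) = -9

-9


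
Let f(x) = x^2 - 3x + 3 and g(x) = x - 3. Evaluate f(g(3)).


g(3) = 0
f(0) = 1*(0)^2 - 3*(0) + 3 = 3

3


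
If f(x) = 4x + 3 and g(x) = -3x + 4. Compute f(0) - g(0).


f(0) = 3
g(0) = 4
Difference = -1

-1


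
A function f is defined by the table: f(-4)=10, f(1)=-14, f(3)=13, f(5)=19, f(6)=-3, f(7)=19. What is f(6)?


Reading from the table at x = 6

-3


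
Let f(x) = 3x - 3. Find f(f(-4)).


f(-4) = -15
f(-15) = -48

-48


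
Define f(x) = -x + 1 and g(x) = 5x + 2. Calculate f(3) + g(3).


f(3) = -2
g(3) = 17
Sum = 15

15


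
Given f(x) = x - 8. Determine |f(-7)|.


f(-7) = -15
|-15| = 15

15


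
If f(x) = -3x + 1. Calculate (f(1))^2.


f(1) = -2
(-2)^2 = 4

4


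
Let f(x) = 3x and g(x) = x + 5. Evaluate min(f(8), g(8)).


13


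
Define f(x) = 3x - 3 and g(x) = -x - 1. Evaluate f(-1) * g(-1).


0


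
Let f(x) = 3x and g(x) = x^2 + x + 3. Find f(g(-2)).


15


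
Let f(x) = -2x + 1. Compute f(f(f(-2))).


f(-2) = 5
f(5) = -9
f(-9) = 19

19


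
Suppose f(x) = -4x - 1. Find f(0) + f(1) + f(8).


f(0) = -1
f(1) = -5
f(8) = -33
Sum = -39

-39


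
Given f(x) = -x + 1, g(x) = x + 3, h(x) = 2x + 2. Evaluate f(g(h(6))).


h(6) = 14
g(14) = 17
f(17) = -16

-16


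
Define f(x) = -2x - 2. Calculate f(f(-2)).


f(-2) = 2
f(2) = -6

-6


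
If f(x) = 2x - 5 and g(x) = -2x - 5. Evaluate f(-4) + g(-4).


f(-4) = -13
g(-4) = 3
Sum = -10

-10


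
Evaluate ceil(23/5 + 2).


23/5 = 4.6
4.6 + 2 = 6.6
ceil(6.6) = 7

7


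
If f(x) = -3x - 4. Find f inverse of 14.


Solve -3x - 4 = 14
x = (14 + 4) / (-3) = -6

-6


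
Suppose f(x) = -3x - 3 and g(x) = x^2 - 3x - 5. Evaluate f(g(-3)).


-42


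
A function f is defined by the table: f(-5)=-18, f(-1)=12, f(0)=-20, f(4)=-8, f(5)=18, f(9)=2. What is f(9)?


Reading from the table at x = 9

2


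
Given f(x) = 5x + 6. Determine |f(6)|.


f(6) = 36
|36| = 36

36


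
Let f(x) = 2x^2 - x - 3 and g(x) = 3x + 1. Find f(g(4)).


g(4) = 13
f(13) = 2*(13)^2 - 1*(13) - 3 = 322

322


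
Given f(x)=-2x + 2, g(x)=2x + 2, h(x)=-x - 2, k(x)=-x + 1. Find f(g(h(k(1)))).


6


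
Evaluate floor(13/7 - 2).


-1


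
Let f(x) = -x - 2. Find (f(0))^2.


f(0) = -2
(-2)^2 = 4

4


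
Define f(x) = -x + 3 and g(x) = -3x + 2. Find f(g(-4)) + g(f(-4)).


-30


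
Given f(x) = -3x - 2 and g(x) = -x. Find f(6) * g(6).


f(6) = -20
g(6) = -6
Product = 120

120


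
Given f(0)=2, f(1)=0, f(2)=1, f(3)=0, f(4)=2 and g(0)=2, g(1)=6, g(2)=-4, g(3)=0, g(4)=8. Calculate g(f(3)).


f(3) = 0
g(0) = 2

2


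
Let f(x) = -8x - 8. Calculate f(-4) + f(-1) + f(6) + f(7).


f(-4) = 24
f(-1) = 0
f(6) = -56
f(7) = -64
Sum = -96

-96


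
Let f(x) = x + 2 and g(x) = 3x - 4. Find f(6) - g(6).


f(6) = 8
g(6) = 14
Difference = -6

-6


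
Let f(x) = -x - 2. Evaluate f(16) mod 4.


2


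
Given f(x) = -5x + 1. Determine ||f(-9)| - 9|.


f(-9) = 46
|46| = 46
|46 - 9| = 37

37


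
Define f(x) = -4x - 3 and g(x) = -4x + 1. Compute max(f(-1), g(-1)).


f(-1) = 1
g(-1) = 5
max = 5

5


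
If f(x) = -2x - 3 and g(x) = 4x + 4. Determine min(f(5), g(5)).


f(5) = -13
g(5) = 24
min = -13

-13


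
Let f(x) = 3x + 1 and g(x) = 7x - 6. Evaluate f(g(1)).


g(1) = 1
f(1) = 4

4


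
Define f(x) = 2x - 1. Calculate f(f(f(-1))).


-15


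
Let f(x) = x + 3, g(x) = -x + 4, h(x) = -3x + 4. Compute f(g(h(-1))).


0


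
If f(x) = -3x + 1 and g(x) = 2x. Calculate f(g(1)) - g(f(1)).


f(g(1)) = -5
g(f(1)) = -4
Difference = -1

-1


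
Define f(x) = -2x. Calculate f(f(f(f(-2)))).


f(-2) = 4
f(4) = -8
f(-8) = 16
f(16) = -32

-32


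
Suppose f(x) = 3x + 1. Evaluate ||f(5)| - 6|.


f(5) = 16
|16| = 16
|16 - 6| = 10

10


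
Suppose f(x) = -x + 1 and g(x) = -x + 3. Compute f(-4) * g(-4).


35


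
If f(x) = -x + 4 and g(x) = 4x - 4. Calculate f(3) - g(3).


f(3) = 1
g(3) = 8
Difference = -7

-7


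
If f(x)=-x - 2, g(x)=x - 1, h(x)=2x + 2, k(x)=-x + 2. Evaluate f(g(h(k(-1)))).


k(-1) = 3
h(3) = 8
g(8) = 7
f(7) = -9

-9


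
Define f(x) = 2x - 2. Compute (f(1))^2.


f(1) = 0
(0)^2 = 0

0


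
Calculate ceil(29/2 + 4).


29/2 = 14.5
14.5 + 4 = 18.5
ceil(18.5) = 19

19


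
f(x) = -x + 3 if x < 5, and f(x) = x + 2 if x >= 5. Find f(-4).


-4 satisfies x < 5
f(-4) = 7

7


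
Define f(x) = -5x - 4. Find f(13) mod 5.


f(13) = -69
-69 mod 5 = 1

1


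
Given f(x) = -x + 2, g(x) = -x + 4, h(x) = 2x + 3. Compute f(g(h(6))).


h(6) = 15
g(15) = -11
f(-11) = 13

13


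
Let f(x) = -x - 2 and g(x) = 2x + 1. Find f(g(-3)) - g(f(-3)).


f(g(-3)) = 3
g(f(-3)) = 3
Difference = 0

0


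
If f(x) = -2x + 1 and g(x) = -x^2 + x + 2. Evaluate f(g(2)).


1


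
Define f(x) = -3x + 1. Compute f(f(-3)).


f(-3) = 10
f(10) = -29

-29


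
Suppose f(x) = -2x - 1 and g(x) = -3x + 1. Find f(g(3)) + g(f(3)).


f(g(3)) = 15
g(f(3)) = 22
Sum = 37

37


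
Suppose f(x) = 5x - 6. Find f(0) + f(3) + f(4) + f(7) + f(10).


f(0) = -6
f(3) = 9
f(4) = 14
f(7) = 29
f(10) = 44
Sum = 90

90


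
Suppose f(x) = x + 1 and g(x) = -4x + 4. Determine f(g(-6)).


29


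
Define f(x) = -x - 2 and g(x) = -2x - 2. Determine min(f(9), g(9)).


f(9) = -11
g(9) = -20
min = -20

-20


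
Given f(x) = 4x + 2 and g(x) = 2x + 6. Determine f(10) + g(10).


f(10) = 42
g(10) = 26
Sum = 68

68


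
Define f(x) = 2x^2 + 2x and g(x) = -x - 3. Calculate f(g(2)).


g(2) = -5
f(-5) = 2*(-5)^2 + 2*(-5) = 40

40


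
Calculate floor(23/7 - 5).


23/7 = 3.2857
3.2857 - 5 = -1.7143
floor(-1.7143) = -2

-2


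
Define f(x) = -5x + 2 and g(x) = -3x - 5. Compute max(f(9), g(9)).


f(9) = -43
g(9) = -32
max = -32

-32


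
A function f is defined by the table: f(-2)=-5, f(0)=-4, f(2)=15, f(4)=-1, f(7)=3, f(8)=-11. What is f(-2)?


Reading from the table at x = -2

-5


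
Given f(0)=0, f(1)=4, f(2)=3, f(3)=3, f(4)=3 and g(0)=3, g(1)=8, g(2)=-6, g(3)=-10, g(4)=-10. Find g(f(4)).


f(4) = 3
g(3) = -10

-10


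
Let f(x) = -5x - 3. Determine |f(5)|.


f(5) = -28
|-28| = 28

28


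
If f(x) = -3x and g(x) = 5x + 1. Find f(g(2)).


g(2) = 11
f(11) = -33

-33


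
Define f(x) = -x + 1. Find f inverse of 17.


Solve -x + 1 = 17
x = (17 - 1) / (-1) = -16

-16


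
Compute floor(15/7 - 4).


15/7 = 2.1429
2.1429 - 4 = -1.8571
floor(-1.8571) = -2

-2


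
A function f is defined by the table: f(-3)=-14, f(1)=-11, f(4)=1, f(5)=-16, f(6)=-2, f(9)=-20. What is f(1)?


Reading from the table at x = 1

-11


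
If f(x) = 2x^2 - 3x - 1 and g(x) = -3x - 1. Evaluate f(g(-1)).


g(-1) = 2
f(2) = 2*(2)^2 - 3*(2) - 1 = 1

1


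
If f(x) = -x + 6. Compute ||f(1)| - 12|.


f(1) = 5
|5| = 5
|5 - 12| = 7

7


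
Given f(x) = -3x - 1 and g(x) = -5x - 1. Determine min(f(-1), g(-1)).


2


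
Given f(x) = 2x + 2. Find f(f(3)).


f(3) = 8
f(8) = 18

18


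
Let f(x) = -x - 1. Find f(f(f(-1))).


f(-1) = 0
f(0) = -1
f(-1) = 0

0


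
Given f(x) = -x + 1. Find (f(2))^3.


f(2) = -1
(-1)^3 = -1

-1


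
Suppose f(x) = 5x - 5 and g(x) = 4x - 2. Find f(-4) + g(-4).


f(-4) = -25
g(-4) = -18
Sum = -43

-43


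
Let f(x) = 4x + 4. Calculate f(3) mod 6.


f(3) = 16
16 mod 6 = 4

4


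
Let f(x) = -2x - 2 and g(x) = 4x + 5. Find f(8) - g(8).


f(8) = -18
g(8) = 37
Difference = -55

-55


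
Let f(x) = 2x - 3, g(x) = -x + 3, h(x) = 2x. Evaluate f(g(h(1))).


h(1) = 2
g(2) = 1
f(1) = -1

-1


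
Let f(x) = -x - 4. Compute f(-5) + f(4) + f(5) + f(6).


f(-5) = 1
f(4) = -8
f(5) = -9
f(6) = -10
Sum = -26

-26


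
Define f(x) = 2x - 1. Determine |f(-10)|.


f(-10) = -21
|-21| = 21

21


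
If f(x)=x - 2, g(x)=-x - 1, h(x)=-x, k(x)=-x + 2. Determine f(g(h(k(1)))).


k(1) = 1
h(1) = -1
g(-1) = 0
f(0) = -2

-2


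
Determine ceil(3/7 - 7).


-6


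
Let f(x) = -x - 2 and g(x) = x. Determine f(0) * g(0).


f(0) = -2
g(0) = 0
Product = 0

0


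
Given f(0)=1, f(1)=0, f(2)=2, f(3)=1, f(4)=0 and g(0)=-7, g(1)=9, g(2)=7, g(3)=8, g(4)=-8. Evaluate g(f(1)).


f(1) = 0
g(0) = -7

-7


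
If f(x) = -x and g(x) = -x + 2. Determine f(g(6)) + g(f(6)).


f(g(6)) = 4
g(f(6)) = 8
Sum = 12

12


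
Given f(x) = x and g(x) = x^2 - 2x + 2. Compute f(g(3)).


5


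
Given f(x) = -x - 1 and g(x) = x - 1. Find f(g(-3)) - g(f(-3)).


f(g(-3)) = 3
g(f(-3)) = 1
Difference = 2

2


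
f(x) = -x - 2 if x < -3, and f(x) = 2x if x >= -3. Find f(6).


6 satisfies x >= -3
f(6) = 12

12


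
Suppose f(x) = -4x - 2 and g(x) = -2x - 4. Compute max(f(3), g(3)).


f(3) = -14
g(3) = -10
max = -10

-10


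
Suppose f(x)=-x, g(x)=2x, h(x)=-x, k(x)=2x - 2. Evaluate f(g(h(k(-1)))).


k(-1) = -4
h(-4) = 4
g(4) = 8
f(8) = -8

-8


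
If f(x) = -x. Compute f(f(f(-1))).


f(-1) = 1
f(1) = -1
f(-1) = 1

1


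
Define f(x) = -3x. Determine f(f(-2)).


f(-2) = 6
f(6) = -18

-18


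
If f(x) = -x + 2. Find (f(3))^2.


f(3) = -1
(-1)^2 = 1

1


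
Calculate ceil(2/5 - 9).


2/5 = 0.4
0.4 - 9 = -8.6
ceil(-8.6) = -8

-8


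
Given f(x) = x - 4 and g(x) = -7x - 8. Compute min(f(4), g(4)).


f(4) = 0
g(4) = -36
min = -36

-36


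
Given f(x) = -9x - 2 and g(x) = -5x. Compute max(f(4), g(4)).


f(4) = -38
g(4) = -20
max = -20

-20


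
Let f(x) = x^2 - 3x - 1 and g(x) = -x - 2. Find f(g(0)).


g(0) = -2
f(-2) = 1*(-2)^2 - 3*(-2) - 1 = 9

9


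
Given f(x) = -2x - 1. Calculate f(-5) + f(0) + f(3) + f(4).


-8


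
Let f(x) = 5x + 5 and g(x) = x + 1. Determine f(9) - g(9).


40


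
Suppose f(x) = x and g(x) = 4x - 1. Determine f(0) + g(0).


-1


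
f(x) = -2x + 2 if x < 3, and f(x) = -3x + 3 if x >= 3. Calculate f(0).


0 satisfies x < 3
f(0) = 2

2


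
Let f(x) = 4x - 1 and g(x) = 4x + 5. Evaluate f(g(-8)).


g(-8) = -27
f(-27) = -109

-109


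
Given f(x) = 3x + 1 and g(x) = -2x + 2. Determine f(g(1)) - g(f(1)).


f(g(1)) = 1
g(f(1)) = -6
Difference = 7

7


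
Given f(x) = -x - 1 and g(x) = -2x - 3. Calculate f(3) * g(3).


f(3) = -4
g(3) = -9
Product = 36

36


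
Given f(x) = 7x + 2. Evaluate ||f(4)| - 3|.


f(4) = 30
|30| = 30
|30 - 3| = 27

27


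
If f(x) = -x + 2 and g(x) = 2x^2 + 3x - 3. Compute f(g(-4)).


g(-4) = 17
f(17) = -15

-15


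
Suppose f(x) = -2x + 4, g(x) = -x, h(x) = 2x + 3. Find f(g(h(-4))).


h(-4) = -5
g(-5) = 5
f(5) = -6

-6


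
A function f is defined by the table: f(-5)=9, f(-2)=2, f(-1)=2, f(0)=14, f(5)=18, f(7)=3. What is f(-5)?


Reading from the table at x = -5

9


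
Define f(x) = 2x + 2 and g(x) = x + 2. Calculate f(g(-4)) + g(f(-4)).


f(g(-4)) = -2
g(f(-4)) = -4
Sum = -6

-6


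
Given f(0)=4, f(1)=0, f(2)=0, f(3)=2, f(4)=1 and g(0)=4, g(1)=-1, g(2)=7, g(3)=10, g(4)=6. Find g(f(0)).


f(0) = 4
g(4) = 6

6


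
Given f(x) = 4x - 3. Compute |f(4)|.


f(4) = 13
|13| = 13

13


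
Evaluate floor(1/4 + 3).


1/4 = 0.25
0.25 + 3 = 3.25
floor(3.25) = 3

3


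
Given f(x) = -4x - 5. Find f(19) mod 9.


f(19) = -81
-81 mod 9 = 0

0


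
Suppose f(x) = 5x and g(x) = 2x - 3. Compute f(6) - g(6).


f(6) = 30
g(6) = 9
Difference = 21

21


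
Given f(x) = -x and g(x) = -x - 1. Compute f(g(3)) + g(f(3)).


f(g(3)) = 4
g(f(3)) = 2
Sum = 6

6


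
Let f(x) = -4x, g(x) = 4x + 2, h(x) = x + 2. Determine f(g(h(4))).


-104


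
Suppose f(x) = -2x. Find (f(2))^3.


f(2) = -4
(-4)^3 = -64

-64


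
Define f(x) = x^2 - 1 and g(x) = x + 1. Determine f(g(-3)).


g(-3) = -2
f(-2) = 1*(-2)^2 - 1 = 3

3


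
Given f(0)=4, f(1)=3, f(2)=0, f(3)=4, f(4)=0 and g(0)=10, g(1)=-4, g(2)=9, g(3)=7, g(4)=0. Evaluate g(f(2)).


f(2) = 0
g(0) = 10

10


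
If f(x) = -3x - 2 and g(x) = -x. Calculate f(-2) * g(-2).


f(-2) = 4
g(-2) = 2
Product = 8

8


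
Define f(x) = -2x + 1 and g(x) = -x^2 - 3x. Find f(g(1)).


g(1) = -4
f(-4) = 9

9


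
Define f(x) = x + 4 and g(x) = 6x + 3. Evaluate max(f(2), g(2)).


f(2) = 6
g(2) = 15
max = 15

15


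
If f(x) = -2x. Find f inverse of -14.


Solve -2x = -14
x = (-14) / (-2) = 7

7


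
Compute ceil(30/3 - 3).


7


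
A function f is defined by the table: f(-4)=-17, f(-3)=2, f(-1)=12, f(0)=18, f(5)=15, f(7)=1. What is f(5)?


15


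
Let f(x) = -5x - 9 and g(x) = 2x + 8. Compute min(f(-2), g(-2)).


f(-2) = 1
g(-2) = 4
min = 1

1


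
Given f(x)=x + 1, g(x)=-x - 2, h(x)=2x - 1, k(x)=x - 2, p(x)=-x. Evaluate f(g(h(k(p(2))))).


p(2) = -2
k(-2) = -4
h(-4) = -9
g(-9) = 7
f(7) = 8

8


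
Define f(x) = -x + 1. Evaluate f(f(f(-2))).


f(-2) = 3
f(3) = -2
f(-2) = 3

3


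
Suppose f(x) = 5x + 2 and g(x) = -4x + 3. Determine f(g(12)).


g(12) = -45
f(-45) = -223

-223


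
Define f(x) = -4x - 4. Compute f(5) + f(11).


f(5) = -24
f(11) = -48
Sum = -72

-72


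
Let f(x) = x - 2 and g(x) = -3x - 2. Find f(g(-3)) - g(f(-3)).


-8


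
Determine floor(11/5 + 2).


11/5 = 2.2
2.2 + 2 = 4.2
floor(4.2) = 4

4


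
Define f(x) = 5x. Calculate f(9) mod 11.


f(9) = 45
45 mod 11 = 1

1


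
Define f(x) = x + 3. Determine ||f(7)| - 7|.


f(7) = 10
|10| = 10
|10 - 7| = 3

3


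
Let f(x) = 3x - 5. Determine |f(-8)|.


f(-8) = -29
|-29| = 29

29


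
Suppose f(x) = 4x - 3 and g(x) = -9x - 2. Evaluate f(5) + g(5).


f(5) = 17
g(5) = -47
Sum = -30

-30


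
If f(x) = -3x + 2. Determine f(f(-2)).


f(-2) = 8
f(8) = -22

-22


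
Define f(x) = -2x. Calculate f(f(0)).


f(0) = 0
f(0) = 0

0


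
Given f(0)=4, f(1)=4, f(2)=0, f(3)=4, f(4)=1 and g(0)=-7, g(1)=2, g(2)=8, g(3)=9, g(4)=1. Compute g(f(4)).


f(4) = 1
g(1) = 2

2


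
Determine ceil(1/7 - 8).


1/7 = 0.1429
0.1429 - 8 = -7.8571
ceil(-7.8571) = -7

-7


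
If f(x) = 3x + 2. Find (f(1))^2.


f(1) = 5
(5)^2 = 25

25


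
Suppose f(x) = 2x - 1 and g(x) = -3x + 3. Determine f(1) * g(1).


0


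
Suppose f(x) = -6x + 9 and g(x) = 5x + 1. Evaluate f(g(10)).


g(10) = 51
f(51) = -297

-297


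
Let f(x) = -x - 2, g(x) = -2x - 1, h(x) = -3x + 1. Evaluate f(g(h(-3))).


h(-3) = 10
g(10) = -21
f(-21) = 19

19


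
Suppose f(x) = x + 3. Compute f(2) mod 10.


f(2) = 5
5 mod 10 = 5

5


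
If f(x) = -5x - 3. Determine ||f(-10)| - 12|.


f(-10) = 47
|47| = 47
|47 - 12| = 35

35


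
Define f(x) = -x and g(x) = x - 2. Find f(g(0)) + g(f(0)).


f(g(0)) = 2
g(f(0)) = -2
Sum = 0

0


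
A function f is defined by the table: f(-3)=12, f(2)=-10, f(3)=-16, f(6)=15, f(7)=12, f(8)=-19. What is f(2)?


Reading from the table at x = 2

-10


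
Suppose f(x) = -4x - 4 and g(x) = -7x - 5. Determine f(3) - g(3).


10


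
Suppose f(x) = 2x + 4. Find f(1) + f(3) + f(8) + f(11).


f(1) = 6
f(3) = 10
f(8) = 20
f(11) = 26
Sum = 62

62


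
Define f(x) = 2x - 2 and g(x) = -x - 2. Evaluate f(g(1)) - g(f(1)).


f(g(1)) = -8
g(f(1)) = -2
Difference = -6

-6


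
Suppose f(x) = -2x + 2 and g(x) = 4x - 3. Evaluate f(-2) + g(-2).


f(-2) = 6
g(-2) = -11
Sum = -5

-5


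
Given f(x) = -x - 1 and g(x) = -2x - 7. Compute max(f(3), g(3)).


f(3) = -4
g(3) = -13
max = -4

-4


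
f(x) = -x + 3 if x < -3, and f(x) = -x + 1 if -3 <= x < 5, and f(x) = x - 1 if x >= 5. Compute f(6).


6 satisfies x >= 5
f(6) = 5

5


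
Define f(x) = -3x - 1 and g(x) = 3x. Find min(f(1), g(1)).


f(1) = -4
g(1) = 3
min = -4

-4


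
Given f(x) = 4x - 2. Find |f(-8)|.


f(-8) = -34
|-34| = 34

34


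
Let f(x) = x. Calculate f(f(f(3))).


f(3) = 3
f(3) = 3
f(3) = 3

3


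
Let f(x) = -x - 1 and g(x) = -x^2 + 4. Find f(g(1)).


g(1) = 3
f(3) = -4

-4


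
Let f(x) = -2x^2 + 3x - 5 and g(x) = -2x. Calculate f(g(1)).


-19


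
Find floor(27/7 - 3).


27/7 = 3.8571
3.8571 - 3 = 0.8571
floor(0.8571) = 0

0


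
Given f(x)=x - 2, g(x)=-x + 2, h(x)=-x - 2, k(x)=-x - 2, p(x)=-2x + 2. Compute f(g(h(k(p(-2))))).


p(-2) = 6
k(6) = -8
h(-8) = 6
g(6) = -4
f(-4) = -6

-6


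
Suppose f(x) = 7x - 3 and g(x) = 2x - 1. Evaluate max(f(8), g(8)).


f(8) = 53
g(8) = 15
max = 53

53


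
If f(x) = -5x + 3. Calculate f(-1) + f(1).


f(-1) = 8
f(1) = -2
Sum = 6

6


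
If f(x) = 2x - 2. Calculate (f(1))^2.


f(1) = 0
(0)^2 = 0

0


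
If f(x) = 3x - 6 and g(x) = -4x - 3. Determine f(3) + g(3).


f(3) = 3
g(3) = -15
Sum = -12

-12


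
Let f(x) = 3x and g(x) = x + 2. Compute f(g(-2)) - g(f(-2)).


f(g(-2)) = 0
g(f(-2)) = -4
Difference = 4

4


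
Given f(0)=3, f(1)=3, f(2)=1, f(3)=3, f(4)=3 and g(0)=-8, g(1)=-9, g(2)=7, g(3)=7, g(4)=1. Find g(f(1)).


f(1) = 3
g(3) = 7

7


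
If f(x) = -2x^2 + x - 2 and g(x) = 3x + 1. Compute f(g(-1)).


g(-1) = -2
f(-2) = (-2)*(-2)^2 + 1*(-2) - 2 = -12

-12


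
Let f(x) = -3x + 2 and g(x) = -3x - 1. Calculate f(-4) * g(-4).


f(-4) = 14
g(-4) = 11
Product = 154

154


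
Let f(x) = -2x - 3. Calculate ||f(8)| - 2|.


f(8) = -19
|-19| = 19
|19 - 2| = 17

17


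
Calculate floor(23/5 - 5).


23/5 = 4.6
4.6 - 5 = -0.4
floor(-0.4) = -1

-1


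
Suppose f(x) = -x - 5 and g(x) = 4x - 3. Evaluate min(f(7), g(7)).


f(7) = -12
g(7) = 25
min = -12

-12


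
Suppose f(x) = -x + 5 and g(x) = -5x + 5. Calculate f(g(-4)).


g(-4) = 25
f(25) = -20

-20


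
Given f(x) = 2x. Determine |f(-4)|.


f(-4) = -8
|-8| = 8

8


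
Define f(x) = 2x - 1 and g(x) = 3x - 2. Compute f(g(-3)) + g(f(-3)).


f(g(-3)) = -23
g(f(-3)) = -23
Sum = -46

-46


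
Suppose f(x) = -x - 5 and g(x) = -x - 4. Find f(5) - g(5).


-1


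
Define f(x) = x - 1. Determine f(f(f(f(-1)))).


f(-1) = -2
f(-2) = -3
f(-3) = -4
f(-4) = -5

-5


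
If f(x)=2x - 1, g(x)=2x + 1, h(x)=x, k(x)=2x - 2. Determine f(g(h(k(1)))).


k(1) = 0
h(0) = 0
g(0) = 1
f(1) = 1

1


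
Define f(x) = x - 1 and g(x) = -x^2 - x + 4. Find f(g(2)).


g(2) = -2
f(-2) = -3

-3


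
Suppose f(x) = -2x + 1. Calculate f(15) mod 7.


f(15) = -29
-29 mod 7 = 6

6


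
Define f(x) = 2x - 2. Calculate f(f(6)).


18


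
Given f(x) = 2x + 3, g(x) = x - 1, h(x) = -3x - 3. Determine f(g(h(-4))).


19


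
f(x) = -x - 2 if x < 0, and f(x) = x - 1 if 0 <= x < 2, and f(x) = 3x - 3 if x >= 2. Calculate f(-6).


-6 satisfies x < 0
f(-6) = 4

4


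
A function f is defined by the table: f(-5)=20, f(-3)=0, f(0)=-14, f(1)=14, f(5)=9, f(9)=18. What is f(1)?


14


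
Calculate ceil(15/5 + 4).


15/5 = 3
3 + 4 = 7
ceil(7) = 7

7


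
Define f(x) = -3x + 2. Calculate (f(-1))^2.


f(-1) = 5
(5)^2 = 25

25


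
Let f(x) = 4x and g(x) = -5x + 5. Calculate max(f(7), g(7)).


f(7) = 28
g(7) = -30
max = 28

28


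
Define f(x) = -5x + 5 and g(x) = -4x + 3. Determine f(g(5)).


g(5) = -17
f(-17) = 90

90


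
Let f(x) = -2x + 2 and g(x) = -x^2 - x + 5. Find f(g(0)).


g(0) = 5
f(5) = -8

-8


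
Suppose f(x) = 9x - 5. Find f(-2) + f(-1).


f(-2) = -23
f(-1) = -14
Sum = -37

-37


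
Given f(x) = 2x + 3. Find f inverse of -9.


Solve 2x + 3 = -9
x = (-9 - 3) / 2 = -6

-6


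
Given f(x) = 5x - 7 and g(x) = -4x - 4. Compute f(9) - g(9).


78


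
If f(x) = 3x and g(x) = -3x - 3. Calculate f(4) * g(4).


f(4) = 12
g(4) = -15
Product = -180

-180


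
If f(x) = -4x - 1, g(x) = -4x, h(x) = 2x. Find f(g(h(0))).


-1


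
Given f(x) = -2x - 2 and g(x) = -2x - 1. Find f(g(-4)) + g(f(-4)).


f(g(-4)) = -16
g(f(-4)) = -13
Sum = -29

-29


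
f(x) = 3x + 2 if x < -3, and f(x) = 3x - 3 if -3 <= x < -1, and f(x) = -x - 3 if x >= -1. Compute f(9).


9 satisfies x >= -1
f(9) = -12

-12


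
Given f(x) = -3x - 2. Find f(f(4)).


f(4) = -14
f(-14) = 40

40


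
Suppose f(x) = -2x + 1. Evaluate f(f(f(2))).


f(2) = -3
f(-3) = 7
f(7) = -13

-13


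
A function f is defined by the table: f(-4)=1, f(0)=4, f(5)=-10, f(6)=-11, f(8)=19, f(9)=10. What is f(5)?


Reading from the table at x = 5

-10


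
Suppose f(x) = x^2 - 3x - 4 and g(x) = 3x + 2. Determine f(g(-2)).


g(-2) = -4
f(-4) = 1*(-4)^2 - 3*(-4) - 4 = 24

24


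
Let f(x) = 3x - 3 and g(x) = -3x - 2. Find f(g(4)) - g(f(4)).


-16


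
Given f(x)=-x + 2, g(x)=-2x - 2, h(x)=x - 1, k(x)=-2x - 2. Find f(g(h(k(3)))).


k(3) = -8
h(-8) = -9
g(-9) = 16
f(16) = -14

-14


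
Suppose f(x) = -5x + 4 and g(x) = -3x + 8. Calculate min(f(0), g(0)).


f(0) = 4
g(0) = 8
min = 4

4
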